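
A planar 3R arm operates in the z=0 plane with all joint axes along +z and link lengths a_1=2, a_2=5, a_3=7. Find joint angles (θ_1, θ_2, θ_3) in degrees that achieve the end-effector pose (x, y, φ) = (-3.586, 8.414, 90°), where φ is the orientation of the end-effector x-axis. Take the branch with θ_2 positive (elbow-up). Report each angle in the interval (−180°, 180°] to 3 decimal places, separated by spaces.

wrist centre = target − a_3·(cos φ, sin φ) = (-3.5860, 1.4140)
cos θ_2 = (14.8588−2²−5²)/(2·2·5) = -0.7071; θ_2 = 134.9962° (elbow-up)
β = atan2(1.4140,-3.5860) = 158.4801°; ψ = atan2(3.5358,-1.5353) = 113.4715°
θ_1 = β − ψ = 45.0087°
θ_3 = φ − θ_1 − θ_2 = -90.0049° (wrapped to (-180°,180°])

45.009 134.996 -90.005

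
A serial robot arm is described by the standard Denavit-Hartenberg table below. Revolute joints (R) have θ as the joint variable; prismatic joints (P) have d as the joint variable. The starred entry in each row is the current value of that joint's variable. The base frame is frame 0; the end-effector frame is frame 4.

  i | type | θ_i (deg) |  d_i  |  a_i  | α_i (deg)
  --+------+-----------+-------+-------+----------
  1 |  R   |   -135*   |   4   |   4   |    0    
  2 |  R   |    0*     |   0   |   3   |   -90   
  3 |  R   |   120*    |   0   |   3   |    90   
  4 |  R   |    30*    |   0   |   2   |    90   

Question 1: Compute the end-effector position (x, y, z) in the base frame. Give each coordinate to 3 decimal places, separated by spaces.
-2.570 -3.984 -0.098

after link 1: o_1 = (-2.8284, -2.8284, 4.0000)
after link 2: o_2 = (-4.9497, -4.9497, 4.0000)
after link 3: o_3 = (-3.8891, -3.8891, 1.4019)
after link 4: o_4 = (-2.5696, -3.9838, -0.0981)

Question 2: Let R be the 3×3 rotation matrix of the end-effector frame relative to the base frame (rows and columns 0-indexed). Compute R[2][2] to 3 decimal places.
End-effector z-axis (col 2 of R) = (-0.4356,0.7891,-0.4330)
R[2][2] = -0.4330

-0.433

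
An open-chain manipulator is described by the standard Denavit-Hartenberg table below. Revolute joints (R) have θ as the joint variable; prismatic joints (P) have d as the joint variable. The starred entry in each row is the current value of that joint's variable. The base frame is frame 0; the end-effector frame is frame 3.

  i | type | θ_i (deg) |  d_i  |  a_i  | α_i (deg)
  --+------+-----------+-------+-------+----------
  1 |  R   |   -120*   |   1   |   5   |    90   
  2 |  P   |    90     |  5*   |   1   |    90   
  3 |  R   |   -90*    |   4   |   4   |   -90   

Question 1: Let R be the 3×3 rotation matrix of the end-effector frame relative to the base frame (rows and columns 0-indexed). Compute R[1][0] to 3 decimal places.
-0.500

End-effector x-axis (col 0 of R) = (0.8660,-0.5000,0.0000)
R[1][0] = -0.5000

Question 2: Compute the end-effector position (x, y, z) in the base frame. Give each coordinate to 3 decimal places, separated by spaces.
-5.366 -7.294 2.000

after link 1: o_1 = (-2.5000, -4.3301, 1.0000)
after link 2: o_2 = (-6.8301, -1.8301, 2.0000)
after link 3: o_3 = (-5.3660, -7.2942, 2.0000)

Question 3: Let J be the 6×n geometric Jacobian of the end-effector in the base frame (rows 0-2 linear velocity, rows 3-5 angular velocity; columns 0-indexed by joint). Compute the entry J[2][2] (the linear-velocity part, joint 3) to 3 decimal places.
4.000

axis z_2 = (-0.5000,-0.8660,-0.0000); lever o_n−o_2 = (1.4641,-5.4641,-0.0000)
cross product → J_v[:, 2] = (0.0000,-0.0000,4.0000)
J_ω[:, 2] = z_2
entry J[2][2] = 4.0000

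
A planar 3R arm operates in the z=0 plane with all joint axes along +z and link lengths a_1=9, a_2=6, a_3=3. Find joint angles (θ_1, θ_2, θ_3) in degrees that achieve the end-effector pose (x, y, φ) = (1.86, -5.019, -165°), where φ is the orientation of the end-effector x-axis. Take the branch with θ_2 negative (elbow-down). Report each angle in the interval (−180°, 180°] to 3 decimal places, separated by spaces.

wrist centre = target − a_3·(cos φ, sin φ) = (4.7578, -4.2425)
cos θ_2 = (40.6356−9²−6²)/(2·9·6) = -0.7071; θ_2 = -134.9976° (elbow-down)
β = atan2(-4.2425,4.7578) = -41.7236°; ψ = atan2(-4.2428,4.7575) = -41.7269°
θ_1 = β − ψ = 0.0033°
θ_3 = φ − θ_1 − θ_2 = -30.0056° (wrapped to (-180°,180°])

0.003 -134.998 -30.006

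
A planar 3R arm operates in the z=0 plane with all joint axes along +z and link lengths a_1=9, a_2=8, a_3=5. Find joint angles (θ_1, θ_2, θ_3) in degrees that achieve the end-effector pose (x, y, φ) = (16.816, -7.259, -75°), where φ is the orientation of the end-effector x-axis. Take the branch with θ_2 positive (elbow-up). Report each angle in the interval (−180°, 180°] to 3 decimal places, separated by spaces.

-29.997 44.996 -89.998

wrist centre = target − a_3·(cos φ, sin φ) = (15.5219, -2.4294)
cos θ_2 = (246.8314−9²−8²)/(2·9·8) = 0.7072; θ_2 = 44.9955° (elbow-up)
β = atan2(-2.4294,15.5219) = -8.8953°; ψ = atan2(5.6564,14.6573) = 21.1021°
θ_1 = β − ψ = -29.9975°
θ_3 = φ − θ_1 − θ_2 = -89.9980° (wrapped to (-180°,180°])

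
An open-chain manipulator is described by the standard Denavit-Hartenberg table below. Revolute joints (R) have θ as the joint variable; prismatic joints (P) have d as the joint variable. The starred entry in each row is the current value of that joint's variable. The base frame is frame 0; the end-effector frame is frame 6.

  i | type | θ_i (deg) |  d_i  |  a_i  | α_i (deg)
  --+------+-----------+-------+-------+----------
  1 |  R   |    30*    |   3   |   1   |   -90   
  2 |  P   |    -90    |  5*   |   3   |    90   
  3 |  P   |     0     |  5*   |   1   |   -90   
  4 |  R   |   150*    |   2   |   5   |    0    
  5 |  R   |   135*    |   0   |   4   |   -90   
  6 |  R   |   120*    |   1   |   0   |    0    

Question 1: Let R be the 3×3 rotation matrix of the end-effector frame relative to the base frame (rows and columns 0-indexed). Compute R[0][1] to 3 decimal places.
0.474

End-effector y-axis (col 1 of R) = (0.4744,0.8513,-0.2241)
R[0][1] = 0.4744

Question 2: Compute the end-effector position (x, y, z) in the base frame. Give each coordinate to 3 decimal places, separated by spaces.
-7.921 3.510 4.671

after link 1: o_1 = (0.8660, 0.5000, 3.0000)
after link 2: o_2 = (-1.6340, 4.8301, 6.0000)
after link 3: o_3 = (-5.9641, 2.3301, 7.0000)
after link 4: o_4 = (-4.7990, 5.3122, 2.6699)
after link 5: o_5 = (-8.1451, 3.3803, 3.7051)
after link 6: o_6 = (-7.9210, 3.5097, 4.6711)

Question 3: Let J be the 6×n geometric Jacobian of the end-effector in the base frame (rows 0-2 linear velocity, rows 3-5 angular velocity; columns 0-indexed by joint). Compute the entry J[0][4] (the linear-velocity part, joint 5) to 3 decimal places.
axis z_4 = (-0.5000,0.8660,0.0000); lever o_n−o_4 = (-3.1219,-1.8024,2.0012)
cross product → J_v[:, 4] = (1.7331,1.0006,3.6049)
J_ω[:, 4] = z_4
entry J[0][4] = 1.7331

1.733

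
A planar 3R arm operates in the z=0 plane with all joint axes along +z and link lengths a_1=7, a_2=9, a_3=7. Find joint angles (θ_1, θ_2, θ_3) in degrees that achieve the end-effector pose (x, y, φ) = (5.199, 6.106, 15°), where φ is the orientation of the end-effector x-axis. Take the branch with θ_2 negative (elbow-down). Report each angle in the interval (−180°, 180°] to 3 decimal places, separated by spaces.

-149.998 -149.999 -45.003

wrist centre = target − a_3·(cos φ, sin φ) = (-1.5625, 4.2943)
cos θ_2 = (20.8821−7²−9²)/(2·7·9) = -0.8660; θ_2 = -149.9988° (elbow-down)
β = atan2(4.2943,-1.5625) = 109.9941°; ψ = atan2(-4.5002,-0.7941) = -100.0079°
θ_1 = β − ψ = 210.0019°
θ_3 = φ − θ_1 − θ_2 = -45.0031° (wrapped to (-180°,180°])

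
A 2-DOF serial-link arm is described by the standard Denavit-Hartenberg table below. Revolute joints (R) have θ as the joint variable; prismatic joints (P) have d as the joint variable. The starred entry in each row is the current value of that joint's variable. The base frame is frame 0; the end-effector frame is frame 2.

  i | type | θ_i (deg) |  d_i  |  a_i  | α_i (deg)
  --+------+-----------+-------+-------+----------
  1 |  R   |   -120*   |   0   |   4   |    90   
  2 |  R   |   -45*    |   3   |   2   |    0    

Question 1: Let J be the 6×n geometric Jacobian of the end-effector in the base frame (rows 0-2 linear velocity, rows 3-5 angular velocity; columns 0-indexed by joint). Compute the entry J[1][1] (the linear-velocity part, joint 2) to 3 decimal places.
-1.225

axis z_1 = (-0.8660,0.5000,0.0000); lever o_n−o_1 = (-3.3052,0.2753,-1.4142)
cross product → J_v[:, 1] = (-0.7071,-1.2247,1.4142)
J_ω[:, 1] = z_1
entry J[1][1] = -1.2247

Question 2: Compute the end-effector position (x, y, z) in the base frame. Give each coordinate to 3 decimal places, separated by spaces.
-5.305 -3.189 -1.414

after link 1: o_1 = (-2.0000, -3.4641, 0.0000)
after link 2: o_2 = (-5.3052, -3.1888, -1.4142)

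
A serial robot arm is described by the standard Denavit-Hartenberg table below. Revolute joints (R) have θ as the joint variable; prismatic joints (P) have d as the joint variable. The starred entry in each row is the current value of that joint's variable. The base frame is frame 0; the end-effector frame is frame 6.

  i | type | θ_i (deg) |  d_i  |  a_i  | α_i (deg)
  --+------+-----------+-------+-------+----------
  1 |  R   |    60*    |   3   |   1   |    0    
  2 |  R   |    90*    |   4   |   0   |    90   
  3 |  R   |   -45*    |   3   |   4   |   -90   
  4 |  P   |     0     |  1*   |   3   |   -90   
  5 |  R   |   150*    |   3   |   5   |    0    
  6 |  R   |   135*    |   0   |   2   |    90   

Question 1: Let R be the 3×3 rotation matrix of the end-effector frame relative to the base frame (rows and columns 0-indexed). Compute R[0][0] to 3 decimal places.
End-effector x-axis (col 0 of R) = (-0.7500,0.4330,0.5000)
R[0][0] = -0.7500

-0.750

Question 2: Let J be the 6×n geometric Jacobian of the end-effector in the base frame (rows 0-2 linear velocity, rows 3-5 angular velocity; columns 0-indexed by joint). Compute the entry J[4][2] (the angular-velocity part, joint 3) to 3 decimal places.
axis z_2 = (0.5000,0.8660,0.0000); lever o_n−o_2 = (-2.2164,1.2796,-1.9485)
cross product → J_v[:, 2] = (-1.6875,0.9743,2.5593)
J_ω[:, 2] = z_2
entry J[4][2] = 0.8660

0.866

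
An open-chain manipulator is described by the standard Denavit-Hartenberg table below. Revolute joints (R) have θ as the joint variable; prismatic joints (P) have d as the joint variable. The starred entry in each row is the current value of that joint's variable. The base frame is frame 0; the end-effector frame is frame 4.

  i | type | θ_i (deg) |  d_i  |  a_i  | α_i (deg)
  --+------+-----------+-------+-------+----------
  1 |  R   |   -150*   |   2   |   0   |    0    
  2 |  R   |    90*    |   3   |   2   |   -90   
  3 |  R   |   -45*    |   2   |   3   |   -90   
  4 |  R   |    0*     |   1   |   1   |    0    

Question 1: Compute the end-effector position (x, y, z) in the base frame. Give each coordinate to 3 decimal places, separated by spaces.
after link 1: o_1 = (0.0000, 0.0000, 2.0000)
after link 2: o_2 = (1.0000, -1.7321, 5.0000)
after link 3: o_3 = (3.7927, -2.5692, 7.1213)
after link 4: o_4 = (4.4998, -3.7939, 7.1213)

4.500 -3.794 7.121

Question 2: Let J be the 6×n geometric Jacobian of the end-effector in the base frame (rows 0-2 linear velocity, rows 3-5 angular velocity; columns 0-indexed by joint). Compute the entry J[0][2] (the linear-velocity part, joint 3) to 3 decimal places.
axis z_2 = (0.8660,0.5000,0.0000); lever o_n−o_2 = (3.4998,-2.0619,2.1213)
cross product → J_v[:, 2] = (1.0607,-1.8371,-3.5355)
J_ω[:, 2] = z_2
entry J[0][2] = 1.0607

1.061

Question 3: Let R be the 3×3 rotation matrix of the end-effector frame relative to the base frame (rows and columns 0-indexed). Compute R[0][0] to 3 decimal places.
0.354

End-effector x-axis (col 0 of R) = (0.3536,-0.6124,0.7071)
R[0][0] = 0.3536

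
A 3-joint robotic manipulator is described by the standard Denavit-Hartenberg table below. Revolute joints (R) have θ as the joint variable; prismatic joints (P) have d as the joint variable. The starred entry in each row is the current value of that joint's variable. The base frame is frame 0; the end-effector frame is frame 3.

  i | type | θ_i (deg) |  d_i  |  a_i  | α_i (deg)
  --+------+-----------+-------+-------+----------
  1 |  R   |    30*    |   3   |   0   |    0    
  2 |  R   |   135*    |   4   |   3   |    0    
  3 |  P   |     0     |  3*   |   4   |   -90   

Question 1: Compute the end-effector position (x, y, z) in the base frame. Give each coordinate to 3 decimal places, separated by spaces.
after link 1: o_1 = (0.0000, 0.0000, 3.0000)
after link 2: o_2 = (-2.8978, 0.7765, 7.0000)
after link 3: o_3 = (-6.7615, 1.8117, 10.0000)

-6.761 1.812 10.000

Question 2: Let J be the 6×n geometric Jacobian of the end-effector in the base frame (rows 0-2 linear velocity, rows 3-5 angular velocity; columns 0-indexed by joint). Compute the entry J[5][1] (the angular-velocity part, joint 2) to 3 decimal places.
1.000

axis z_1 = (0.0000,0.0000,1.0000); lever o_n−o_1 = (-6.7615,1.8117,7.0000)
cross product → J_v[:, 1] = (-1.8117,-6.7615,0.0000)
J_ω[:, 1] = z_1
entry J[5][1] = 1.0000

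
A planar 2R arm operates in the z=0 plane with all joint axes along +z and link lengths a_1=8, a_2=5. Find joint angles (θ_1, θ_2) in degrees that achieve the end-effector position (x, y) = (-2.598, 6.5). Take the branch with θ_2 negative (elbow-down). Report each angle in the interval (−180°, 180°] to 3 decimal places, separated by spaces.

cos θ_2 = (48.9996−8²−5²)/(2·8·5) = -0.5000; θ_2 = -120.0003° (elbow-down)
β = atan2(6.5000,-2.5980) = 111.7862°; ψ = atan2(-4.3301,5.5000) = -38.2132°
θ_1 = β − ψ = 149.9995°

149.999 -120.000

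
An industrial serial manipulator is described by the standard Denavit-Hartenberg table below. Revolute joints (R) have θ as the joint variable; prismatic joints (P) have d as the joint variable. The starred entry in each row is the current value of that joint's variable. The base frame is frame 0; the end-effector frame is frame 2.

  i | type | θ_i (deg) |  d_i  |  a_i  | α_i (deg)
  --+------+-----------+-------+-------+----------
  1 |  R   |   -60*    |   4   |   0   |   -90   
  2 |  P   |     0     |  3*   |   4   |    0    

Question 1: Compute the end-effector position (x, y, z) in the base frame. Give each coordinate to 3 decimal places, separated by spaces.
4.598 -1.964 4.000

after link 1: o_1 = (0.0000, 0.0000, 4.0000)
after link 2: o_2 = (4.5981, -1.9641, 4.0000)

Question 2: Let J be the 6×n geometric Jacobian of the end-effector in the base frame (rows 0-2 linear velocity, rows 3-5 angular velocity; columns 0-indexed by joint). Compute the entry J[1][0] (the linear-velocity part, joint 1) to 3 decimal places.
axis z_0 = ẑ; lever o_n−o_0 = (4.5981,-1.9641,4.0000)
cross product → J_v[:, 0] = (1.9641,4.5981,-0.0000)
J_ω[:, 0] = z_0
entry J[1][0] = 4.5981

4.598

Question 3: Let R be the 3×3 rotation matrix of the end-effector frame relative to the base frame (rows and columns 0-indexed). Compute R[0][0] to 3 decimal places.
0.500

End-effector x-axis (col 0 of R) = (0.5000,-0.8660,0.0000)
R[0][0] = 0.5000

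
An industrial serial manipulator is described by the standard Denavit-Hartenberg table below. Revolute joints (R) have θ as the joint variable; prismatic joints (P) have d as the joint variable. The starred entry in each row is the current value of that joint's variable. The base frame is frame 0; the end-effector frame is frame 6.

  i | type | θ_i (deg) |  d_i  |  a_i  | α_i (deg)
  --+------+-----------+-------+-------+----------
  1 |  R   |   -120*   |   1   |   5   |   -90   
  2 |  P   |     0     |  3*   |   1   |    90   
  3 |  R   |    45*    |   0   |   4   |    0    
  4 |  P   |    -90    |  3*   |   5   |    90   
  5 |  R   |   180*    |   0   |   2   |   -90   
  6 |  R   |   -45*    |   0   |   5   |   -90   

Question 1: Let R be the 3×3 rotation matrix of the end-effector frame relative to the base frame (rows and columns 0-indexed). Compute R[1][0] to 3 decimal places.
End-effector x-axis (col 0 of R) = (0.5000,0.8660,0.0000)
R[1][0] = 0.8660

0.866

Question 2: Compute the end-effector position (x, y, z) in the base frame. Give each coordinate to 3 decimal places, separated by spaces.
after link 1: o_1 = (-2.5000, -4.3301, 1.0000)
after link 2: o_2 = (-0.4019, -6.6962, 1.0000)
after link 3: o_3 = (0.6334, -10.5599, 1.0000)
after link 4: o_4 = (-4.1963, -11.8540, 4.0000)
after link 5: o_5 = (-2.2644, -11.3363, 4.0000)
after link 6: o_6 = (0.2356, -7.0062, 4.0000)

0.236 -7.006 4.000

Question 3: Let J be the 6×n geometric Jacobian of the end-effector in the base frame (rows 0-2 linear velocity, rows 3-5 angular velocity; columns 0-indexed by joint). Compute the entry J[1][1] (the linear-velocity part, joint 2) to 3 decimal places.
-0.500

prismatic axis z_1 = (0.8660,-0.5000,0.0000)
J_v[:, 1] = z_1; J_ω[:, 1] = (0,0,0)
entry J[1][1] = -0.5000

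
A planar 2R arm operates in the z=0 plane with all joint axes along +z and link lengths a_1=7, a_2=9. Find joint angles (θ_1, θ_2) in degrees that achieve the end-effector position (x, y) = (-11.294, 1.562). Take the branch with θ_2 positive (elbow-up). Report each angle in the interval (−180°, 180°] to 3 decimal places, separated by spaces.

cos θ_2 = (129.9943−7²−9²)/(2·7·9) = -0.0000; θ_2 = 90.0026° (elbow-up)
β = atan2(1.5620,-11.2940) = 172.1257°; ψ = atan2(9.0000,6.9996) = 52.1266°
θ_1 = β − ψ = 119.9991°

119.999 90.003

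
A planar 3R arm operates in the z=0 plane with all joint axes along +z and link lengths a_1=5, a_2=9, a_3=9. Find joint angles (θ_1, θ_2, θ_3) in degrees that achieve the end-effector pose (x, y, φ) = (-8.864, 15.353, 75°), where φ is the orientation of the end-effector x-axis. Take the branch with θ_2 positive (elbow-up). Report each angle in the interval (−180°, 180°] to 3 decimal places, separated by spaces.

120.001 44.997 -89.999

wrist centre = target − a_3·(cos φ, sin φ) = (-11.1934, 6.6597)
cos θ_2 = (169.6427−5²−9²)/(2·5·9) = 0.7071; θ_2 = 44.9972° (elbow-up)
β = atan2(6.6597,-11.1934) = 149.2488°; ψ = atan2(6.3636,11.3643) = 29.2475°
θ_1 = β − ψ = 120.0013°
θ_3 = φ − θ_1 − θ_2 = -89.9985° (wrapped to (-180°,180°])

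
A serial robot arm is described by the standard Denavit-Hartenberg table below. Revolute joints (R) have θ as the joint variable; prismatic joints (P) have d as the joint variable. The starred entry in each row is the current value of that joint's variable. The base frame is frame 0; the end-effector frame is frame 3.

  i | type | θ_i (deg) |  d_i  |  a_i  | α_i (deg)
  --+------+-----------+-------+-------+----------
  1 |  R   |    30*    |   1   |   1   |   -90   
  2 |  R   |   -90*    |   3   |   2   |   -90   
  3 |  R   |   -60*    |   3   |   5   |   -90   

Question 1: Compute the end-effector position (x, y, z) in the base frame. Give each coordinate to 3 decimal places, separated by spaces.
-0.201 8.348 5.500

after link 1: o_1 = (0.8660, 0.5000, 1.0000)
after link 2: o_2 = (-0.6340, 3.0981, 3.0000)
after link 3: o_3 = (-0.2010, 8.3481, 5.5000)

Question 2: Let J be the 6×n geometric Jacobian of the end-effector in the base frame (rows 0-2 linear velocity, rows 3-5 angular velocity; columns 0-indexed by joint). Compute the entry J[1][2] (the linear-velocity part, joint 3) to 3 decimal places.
axis z_2 = (0.8660,0.5000,-0.0000); lever o_n−o_2 = (0.4330,5.2500,2.5000)
cross product → J_v[:, 2] = (1.2500,-2.1651,4.3301)
J_ω[:, 2] = z_2
entry J[1][2] = -2.1651

-2.165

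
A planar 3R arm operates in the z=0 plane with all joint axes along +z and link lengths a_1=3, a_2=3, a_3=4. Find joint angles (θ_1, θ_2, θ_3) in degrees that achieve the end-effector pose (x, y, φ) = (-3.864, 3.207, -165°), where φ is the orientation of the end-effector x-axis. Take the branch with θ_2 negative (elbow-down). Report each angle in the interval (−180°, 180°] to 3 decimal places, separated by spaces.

wrist centre = target − a_3·(cos φ, sin φ) = (-0.0003, 4.2423)
cos θ_2 = (17.9969−3²−3²)/(2·3·3) = -0.0002; θ_2 = -90.0098° (elbow-down)
β = atan2(4.2423,-0.0003) = 90.0040°; ψ = atan2(-3.0000,2.9995) = -45.0049°
θ_1 = β − ψ = 135.0089°
θ_3 = φ − θ_1 − θ_2 = 150.0009° (wrapped to (-180°,180°])

135.009 -90.010 150.001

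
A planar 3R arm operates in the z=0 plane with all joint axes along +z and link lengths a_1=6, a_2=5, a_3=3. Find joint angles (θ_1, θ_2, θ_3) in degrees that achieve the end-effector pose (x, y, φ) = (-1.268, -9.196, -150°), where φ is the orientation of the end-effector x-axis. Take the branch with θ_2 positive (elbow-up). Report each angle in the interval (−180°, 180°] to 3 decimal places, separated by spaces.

wrist centre = target − a_3·(cos φ, sin φ) = (1.3301, -7.6960)
cos θ_2 = (60.9975−6²−5²)/(2·6·5) = -0.0000; θ_2 = 90.0024° (elbow-up)
β = atan2(-7.6960,1.3301) = -80.1946°; ψ = atan2(5.0000,5.9998) = 39.8065°
θ_1 = β − ψ = -120.0011°
θ_3 = φ − θ_1 − θ_2 = -120.0012° (wrapped to (-180°,180°])

-120.001 90.002 -120.001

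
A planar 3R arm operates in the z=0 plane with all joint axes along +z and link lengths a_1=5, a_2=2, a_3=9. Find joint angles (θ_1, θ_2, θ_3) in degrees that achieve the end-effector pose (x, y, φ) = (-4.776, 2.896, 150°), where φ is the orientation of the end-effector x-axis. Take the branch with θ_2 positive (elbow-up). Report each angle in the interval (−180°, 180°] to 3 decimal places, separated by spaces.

-45.009 149.983 45.026

wrist centre = target − a_3·(cos φ, sin φ) = (3.0182, -1.6040)
cos θ_2 = (11.6825−5²−2²)/(2·5·2) = -0.8659; θ_2 = 149.9827° (elbow-up)
β = atan2(-1.6040,3.0182) = -27.9879°; ψ = atan2(1.0005,3.2683) = 17.0212°
θ_1 = β − ψ = -45.0090°
θ_3 = φ − θ_1 − θ_2 = 45.0264° (wrapped to (-180°,180°])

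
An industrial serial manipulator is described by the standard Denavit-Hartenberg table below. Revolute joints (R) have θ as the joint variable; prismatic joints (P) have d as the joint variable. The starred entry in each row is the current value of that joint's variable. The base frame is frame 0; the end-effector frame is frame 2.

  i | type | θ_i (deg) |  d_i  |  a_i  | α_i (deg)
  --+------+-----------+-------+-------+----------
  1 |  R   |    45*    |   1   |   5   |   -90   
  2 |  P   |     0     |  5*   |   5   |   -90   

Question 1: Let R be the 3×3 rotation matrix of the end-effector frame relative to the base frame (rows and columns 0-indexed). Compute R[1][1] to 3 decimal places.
End-effector y-axis (col 1 of R) = (0.7071,-0.7071,-0.0000)
R[1][1] = -0.7071

-0.707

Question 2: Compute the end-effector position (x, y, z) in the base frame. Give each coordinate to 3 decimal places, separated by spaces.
3.536 10.607 1.000

after link 1: o_1 = (3.5355, 3.5355, 1.0000)
after link 2: o_2 = (3.5355, 10.6066, 1.0000)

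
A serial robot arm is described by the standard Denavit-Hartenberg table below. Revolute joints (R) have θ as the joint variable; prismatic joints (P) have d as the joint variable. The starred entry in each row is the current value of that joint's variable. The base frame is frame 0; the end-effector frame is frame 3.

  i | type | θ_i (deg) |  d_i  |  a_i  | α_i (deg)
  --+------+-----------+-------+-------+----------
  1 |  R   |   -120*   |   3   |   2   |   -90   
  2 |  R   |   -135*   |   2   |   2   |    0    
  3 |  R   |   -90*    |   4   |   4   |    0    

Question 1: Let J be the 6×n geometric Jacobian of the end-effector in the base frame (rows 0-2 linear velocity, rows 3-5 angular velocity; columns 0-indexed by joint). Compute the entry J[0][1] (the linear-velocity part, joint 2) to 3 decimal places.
axis z_1 = (0.8660,-0.5000,0.0000); lever o_n−o_1 = (7.3175,0.6742,-1.4142)
cross product → J_v[:, 1] = (0.7071,1.2247,4.2426)
J_ω[:, 1] = z_1
entry J[0][1] = 0.7071

0.707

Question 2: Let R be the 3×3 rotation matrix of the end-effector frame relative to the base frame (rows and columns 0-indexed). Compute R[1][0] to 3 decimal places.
End-effector x-axis (col 0 of R) = (0.3536,0.6124,-0.7071)
R[1][0] = 0.6124

0.612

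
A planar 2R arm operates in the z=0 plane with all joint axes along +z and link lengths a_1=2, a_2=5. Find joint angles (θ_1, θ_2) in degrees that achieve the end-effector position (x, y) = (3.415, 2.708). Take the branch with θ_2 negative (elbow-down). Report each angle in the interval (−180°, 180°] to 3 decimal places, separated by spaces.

cos θ_2 = (18.9955−2²−5²)/(2·2·5) = -0.5002; θ_2 = -120.0149° (elbow-down)
β = atan2(2.7080,3.4150) = 38.4134°; ψ = atan2(-4.3295,-0.5011) = -96.6025°
θ_1 = β − ψ = 135.0159°

135.016 -120.015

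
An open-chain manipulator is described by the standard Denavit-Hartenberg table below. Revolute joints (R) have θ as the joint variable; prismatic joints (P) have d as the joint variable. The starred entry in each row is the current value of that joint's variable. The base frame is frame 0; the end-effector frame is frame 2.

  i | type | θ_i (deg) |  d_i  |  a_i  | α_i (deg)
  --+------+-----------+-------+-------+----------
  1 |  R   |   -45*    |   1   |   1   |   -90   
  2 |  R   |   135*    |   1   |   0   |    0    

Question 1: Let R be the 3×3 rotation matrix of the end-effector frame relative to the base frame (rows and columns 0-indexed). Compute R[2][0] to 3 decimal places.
End-effector x-axis (col 0 of R) = (-0.5000,0.5000,-0.7071)
R[2][0] = -0.7071

-0.707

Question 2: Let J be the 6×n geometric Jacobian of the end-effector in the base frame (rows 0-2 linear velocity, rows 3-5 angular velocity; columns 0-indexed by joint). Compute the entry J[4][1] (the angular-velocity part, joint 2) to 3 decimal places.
0.707

axis z_1 = (0.7071,0.7071,0.0000); lever o_n−o_1 = (0.7071,0.7071,0.0000)
cross product → J_v[:, 1] = (-0.0000,0.0000,0.0000)
J_ω[:, 1] = z_1
entry J[4][1] = 0.7071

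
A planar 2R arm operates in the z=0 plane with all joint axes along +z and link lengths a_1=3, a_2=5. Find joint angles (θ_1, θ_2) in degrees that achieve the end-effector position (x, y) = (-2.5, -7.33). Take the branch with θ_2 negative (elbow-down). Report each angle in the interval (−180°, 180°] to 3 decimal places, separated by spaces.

cos θ_2 = (59.9789−3²−5²)/(2·3·5) = 0.8660; θ_2 = -30.0071° (elbow-down)
β = atan2(-7.3300,-2.5000) = -108.8327°; ψ = atan2(-2.5005,7.3298) = -18.8369°
θ_1 = β − ψ = -89.9958°

-89.996 -30.007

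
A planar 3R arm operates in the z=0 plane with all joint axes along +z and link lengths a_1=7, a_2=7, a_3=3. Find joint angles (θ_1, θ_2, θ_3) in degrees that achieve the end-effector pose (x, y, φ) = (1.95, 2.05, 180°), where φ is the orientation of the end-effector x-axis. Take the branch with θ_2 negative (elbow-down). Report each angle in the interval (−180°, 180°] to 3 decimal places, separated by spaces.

89.996 -134.999 -134.997

wrist centre = target − a_3·(cos φ, sin φ) = (4.9500, 2.0500)
cos θ_2 = (28.7050−7²−7²)/(2·7·7) = -0.7071; θ_2 = -134.9988° (elbow-down)
β = atan2(2.0500,4.9500) = 22.4965°; ψ = atan2(-4.9499,2.0504) = -67.4994°
θ_1 = β − ψ = 89.9959°
θ_3 = φ − θ_1 − θ_2 = -134.9971° (wrapped to (-180°,180°])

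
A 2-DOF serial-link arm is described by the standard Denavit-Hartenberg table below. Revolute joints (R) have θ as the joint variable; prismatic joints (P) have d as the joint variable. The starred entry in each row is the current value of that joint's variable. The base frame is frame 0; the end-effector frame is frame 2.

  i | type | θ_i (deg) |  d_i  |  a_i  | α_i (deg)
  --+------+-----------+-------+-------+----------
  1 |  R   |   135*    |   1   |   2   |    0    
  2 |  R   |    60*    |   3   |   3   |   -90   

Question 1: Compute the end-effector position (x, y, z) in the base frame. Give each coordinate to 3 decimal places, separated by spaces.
after link 1: o_1 = (-1.4142, 1.4142, 1.0000)
after link 2: o_2 = (-4.3120, 0.6378, 4.0000)

-4.312 0.638 4.000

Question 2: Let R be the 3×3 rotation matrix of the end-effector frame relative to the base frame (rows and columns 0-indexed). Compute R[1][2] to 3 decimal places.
End-effector z-axis (col 2 of R) = (0.2588,-0.9659,0.0000)
R[1][2] = -0.9659

-0.966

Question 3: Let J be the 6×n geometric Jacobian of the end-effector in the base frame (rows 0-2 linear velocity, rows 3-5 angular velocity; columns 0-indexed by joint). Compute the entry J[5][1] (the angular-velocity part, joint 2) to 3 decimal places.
1.000

axis z_1 = (0.0000,0.0000,1.0000); lever o_n−o_1 = (-2.8978,-0.7765,3.0000)
cross product → J_v[:, 1] = (0.7765,-2.8978,0.0000)
J_ω[:, 1] = z_1
entry J[5][1] = 1.0000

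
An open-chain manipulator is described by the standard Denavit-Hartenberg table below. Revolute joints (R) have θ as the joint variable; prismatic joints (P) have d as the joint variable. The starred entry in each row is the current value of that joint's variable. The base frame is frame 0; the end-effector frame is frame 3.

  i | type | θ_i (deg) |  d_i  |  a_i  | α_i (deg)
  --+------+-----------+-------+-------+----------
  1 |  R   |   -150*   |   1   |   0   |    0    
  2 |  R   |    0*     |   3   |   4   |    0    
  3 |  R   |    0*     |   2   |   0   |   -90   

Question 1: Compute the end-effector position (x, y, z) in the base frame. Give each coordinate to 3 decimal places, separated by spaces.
after link 1: o_1 = (0.0000, 0.0000, 1.0000)
after link 2: o_2 = (-3.4641, -2.0000, 4.0000)
after link 3: o_3 = (-3.4641, -2.0000, 6.0000)

-3.464 -2.000 6.000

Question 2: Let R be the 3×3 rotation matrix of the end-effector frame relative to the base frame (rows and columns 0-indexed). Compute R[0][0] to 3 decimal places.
End-effector x-axis (col 0 of R) = (-0.8660,-0.5000,0.0000)
R[0][0] = -0.8660

-0.866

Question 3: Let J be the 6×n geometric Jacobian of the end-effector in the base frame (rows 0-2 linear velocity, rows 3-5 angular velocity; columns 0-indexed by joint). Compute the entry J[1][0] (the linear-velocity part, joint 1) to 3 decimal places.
axis z_0 = ẑ; lever o_n−o_0 = (-3.4641,-2.0000,6.0000)
cross product → J_v[:, 0] = (2.0000,-3.4641,0.0000)
J_ω[:, 0] = z_0
entry J[1][0] = -3.4641

-3.464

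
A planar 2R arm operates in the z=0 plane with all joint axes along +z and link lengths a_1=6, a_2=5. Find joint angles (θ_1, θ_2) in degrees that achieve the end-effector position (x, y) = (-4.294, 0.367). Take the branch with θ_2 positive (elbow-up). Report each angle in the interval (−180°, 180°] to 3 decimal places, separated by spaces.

119.993 135.001

cos θ_2 = (18.5731−6²−5²)/(2·6·5) = -0.7071; θ_2 = 135.0006° (elbow-up)
β = atan2(0.3670,-4.2940) = 175.1149°; ψ = atan2(3.5355,2.4644) = 55.1215°
θ_1 = β − ψ = 119.9934°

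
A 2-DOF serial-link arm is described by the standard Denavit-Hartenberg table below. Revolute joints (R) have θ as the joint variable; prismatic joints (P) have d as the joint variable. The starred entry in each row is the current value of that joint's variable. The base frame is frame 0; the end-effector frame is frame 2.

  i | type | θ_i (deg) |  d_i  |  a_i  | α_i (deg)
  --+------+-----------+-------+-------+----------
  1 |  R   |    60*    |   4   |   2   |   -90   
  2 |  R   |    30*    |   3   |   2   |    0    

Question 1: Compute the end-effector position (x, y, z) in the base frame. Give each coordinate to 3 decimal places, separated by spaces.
after link 1: o_1 = (1.0000, 1.7321, 4.0000)
after link 2: o_2 = (-0.7321, 4.7321, 3.0000)

-0.732 4.732 3.000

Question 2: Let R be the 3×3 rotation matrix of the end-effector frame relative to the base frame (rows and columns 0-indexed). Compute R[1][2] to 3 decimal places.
End-effector z-axis (col 2 of R) = (-0.8660,0.5000,0.0000)
R[1][2] = 0.5000

0.500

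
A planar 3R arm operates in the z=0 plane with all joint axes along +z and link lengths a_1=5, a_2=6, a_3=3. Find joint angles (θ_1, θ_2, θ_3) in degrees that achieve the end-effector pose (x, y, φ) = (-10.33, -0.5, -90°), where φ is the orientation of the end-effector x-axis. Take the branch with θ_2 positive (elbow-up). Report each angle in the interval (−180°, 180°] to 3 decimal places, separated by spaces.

wrist centre = target − a_3·(cos φ, sin φ) = (-10.3300, 2.5000)
cos θ_2 = (112.9589−5²−6²)/(2·5·6) = 0.8660; θ_2 = 30.0050° (elbow-up)
β = atan2(2.5000,-10.3300) = 166.3952°; ψ = atan2(3.0005,10.1959) = 16.3981°
θ_1 = β − ψ = 149.9971°
θ_3 = φ − θ_1 − θ_2 = 89.9979° (wrapped to (-180°,180°])

149.997 30.005 89.998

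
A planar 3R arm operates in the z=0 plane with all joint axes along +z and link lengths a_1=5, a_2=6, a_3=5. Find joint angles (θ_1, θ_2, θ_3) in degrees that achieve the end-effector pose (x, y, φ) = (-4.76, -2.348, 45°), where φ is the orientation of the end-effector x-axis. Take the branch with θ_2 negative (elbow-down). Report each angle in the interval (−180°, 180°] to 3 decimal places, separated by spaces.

-120.002 -44.993 -150.006

wrist centre = target − a_3·(cos φ, sin φ) = (-8.2955, -5.8835)
cos θ_2 = (103.4319−5²−6²)/(2·5·6) = 0.7072; θ_2 = -44.9926° (elbow-down)
β = atan2(-5.8835,-8.2955) = -144.6542°; ψ = atan2(-4.2421,9.2432) = -24.6524°
θ_1 = β − ψ = -120.0017°
θ_3 = φ − θ_1 − θ_2 = -150.0056° (wrapped to (-180°,180°])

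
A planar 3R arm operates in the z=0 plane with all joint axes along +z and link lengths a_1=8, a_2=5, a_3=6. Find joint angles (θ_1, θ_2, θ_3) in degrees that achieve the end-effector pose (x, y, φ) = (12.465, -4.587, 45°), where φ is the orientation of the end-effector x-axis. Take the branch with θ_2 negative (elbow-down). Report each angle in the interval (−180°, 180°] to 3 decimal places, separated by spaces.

wrist centre = target − a_3·(cos φ, sin φ) = (8.2224, -8.8296)
cos θ_2 = (145.5697−8²−5²)/(2·8·5) = 0.7071; θ_2 = -44.9988° (elbow-down)
β = atan2(-8.8296,8.2224) = -47.0396°; ψ = atan2(-3.5355,11.5356) = -17.0394°
θ_1 = β − ψ = -30.0003°
θ_3 = φ − θ_1 − θ_2 = 119.9991° (wrapped to (-180°,180°])

-30.000 -44.999 119.999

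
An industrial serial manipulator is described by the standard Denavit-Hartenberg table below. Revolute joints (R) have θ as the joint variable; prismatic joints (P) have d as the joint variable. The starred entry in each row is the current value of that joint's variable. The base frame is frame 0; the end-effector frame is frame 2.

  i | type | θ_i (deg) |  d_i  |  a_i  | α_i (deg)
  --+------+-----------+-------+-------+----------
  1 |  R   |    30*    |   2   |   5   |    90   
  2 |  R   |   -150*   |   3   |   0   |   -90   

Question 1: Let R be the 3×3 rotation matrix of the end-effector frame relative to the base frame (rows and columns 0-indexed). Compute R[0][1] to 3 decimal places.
-0.500

End-effector y-axis (col 1 of R) = (-0.5000,0.8660,-0.0000)
R[0][1] = -0.5000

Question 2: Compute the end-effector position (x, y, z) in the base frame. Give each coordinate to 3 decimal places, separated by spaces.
5.830 -0.098 2.000

after link 1: o_1 = (4.3301, 2.5000, 2.0000)
after link 2: o_2 = (5.8301, -0.0981, 2.0000)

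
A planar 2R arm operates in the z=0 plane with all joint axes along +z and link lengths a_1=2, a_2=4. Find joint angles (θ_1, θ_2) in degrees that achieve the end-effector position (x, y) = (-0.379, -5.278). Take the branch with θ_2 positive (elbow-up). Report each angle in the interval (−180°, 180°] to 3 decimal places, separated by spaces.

-134.998 59.996

cos θ_2 = (28.0009−2²−4²)/(2·2·4) = 0.5001; θ_2 = 59.9962° (elbow-up)
β = atan2(-5.2780,-0.3790) = -94.1072°; ψ = atan2(3.4640,4.0002) = 40.8907°
θ_1 = β − ψ = -134.9979°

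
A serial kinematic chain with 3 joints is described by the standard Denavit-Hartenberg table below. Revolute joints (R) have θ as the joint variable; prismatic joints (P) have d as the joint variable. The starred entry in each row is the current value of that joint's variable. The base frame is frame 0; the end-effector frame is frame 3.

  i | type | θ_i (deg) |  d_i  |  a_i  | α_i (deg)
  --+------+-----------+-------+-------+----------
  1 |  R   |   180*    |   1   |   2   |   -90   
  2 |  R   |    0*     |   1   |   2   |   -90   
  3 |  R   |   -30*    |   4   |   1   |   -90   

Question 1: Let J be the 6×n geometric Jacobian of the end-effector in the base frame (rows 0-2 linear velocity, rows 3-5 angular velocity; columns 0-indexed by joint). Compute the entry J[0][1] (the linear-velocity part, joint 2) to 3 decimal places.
4.000

axis z_1 = (-0.0000,-1.0000,0.0000); lever o_n−o_1 = (-2.8660,-1.5000,-4.0000)
cross product → J_v[:, 1] = (4.0000,-0.0000,-2.8660)
J_ω[:, 1] = z_1
entry J[0][1] = 4.0000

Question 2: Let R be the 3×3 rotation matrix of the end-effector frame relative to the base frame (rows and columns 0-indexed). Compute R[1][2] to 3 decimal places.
End-effector z-axis (col 2 of R) = (-0.5000,0.8660,-0.0000)
R[1][2] = 0.8660

0.866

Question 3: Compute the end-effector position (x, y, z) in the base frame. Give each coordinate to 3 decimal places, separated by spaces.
-4.866 -1.500 -3.000

after link 1: o_1 = (-2.0000, 0.0000, 1.0000)
after link 2: o_2 = (-4.0000, -1.0000, 1.0000)
after link 3: o_3 = (-4.8660, -1.5000, -3.0000)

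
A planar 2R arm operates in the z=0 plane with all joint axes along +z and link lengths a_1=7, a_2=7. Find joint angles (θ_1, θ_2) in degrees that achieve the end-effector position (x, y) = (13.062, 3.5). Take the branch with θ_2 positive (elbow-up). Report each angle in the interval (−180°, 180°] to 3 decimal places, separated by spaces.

-0.003 30.005

cos θ_2 = (182.8658−7²−7²)/(2·7·7) = 0.8660; θ_2 = 30.0054° (elbow-up)
β = atan2(3.5000,13.0620) = 15.0002°; ψ = atan2(3.5006,13.0618) = 15.0027°
θ_1 = β − ψ = -0.0025°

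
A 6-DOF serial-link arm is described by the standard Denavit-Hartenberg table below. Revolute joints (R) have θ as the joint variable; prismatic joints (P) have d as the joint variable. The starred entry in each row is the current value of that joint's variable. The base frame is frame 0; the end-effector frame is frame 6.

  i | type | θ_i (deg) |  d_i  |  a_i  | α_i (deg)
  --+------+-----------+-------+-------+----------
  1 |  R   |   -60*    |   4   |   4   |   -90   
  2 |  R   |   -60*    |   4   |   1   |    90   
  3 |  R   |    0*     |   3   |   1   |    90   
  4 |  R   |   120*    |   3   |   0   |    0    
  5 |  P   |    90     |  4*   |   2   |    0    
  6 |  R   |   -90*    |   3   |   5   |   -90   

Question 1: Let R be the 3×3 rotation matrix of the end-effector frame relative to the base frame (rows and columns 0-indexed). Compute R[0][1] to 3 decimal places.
End-effector y-axis (col 1 of R) = (0.8660,0.5000,-0.0000)
R[0][1] = 0.8660

0.866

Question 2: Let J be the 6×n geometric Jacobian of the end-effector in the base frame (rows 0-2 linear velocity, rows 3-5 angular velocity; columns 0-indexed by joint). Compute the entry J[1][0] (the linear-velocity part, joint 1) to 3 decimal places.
axis z_0 = ẑ; lever o_n−o_0 = (-6.4952,-0.7500,5.2321)
cross product → J_v[:, 0] = (0.7500,-6.4952,0.0000)
J_ω[:, 0] = z_0
entry J[1][0] = -6.4952

-6.495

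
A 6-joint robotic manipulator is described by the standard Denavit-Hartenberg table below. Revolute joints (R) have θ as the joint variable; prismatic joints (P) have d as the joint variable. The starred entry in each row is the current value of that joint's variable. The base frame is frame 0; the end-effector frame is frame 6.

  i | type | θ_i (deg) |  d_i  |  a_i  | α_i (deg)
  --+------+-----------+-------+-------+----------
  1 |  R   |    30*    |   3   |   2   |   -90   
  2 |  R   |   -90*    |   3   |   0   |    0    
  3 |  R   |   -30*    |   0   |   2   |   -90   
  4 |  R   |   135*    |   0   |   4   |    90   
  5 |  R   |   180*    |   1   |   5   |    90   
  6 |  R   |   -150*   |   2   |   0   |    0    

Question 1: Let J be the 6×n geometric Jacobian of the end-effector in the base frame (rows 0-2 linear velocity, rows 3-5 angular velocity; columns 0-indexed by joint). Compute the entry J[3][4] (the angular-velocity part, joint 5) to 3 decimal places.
0.047

axis z_4 = (0.0474,-0.7891,0.6124); lever o_n−o_4 = (-1.7513,2.2549,4.6742)
cross product → J_v[:, 4] = (-5.0695,-1.2939,-1.2753)
J_ω[:, 4] = z_4
entry J[3][4] = 0.0474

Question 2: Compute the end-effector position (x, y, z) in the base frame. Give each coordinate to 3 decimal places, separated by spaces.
after link 1: o_1 = (1.7321, 1.0000, 3.0000)
after link 2: o_2 = (0.2321, 3.5981, 3.0000)
after link 3: o_3 = (-0.6340, 3.0981, 4.7321)
after link 4: o_4 = (2.0050, 1.3557, 2.2826)
after link 5: o_5 = (-1.2463, 2.7445, 5.9568)
after link 6: o_6 = (0.2537, 3.6105, 6.9568)

0.254 3.611 6.957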